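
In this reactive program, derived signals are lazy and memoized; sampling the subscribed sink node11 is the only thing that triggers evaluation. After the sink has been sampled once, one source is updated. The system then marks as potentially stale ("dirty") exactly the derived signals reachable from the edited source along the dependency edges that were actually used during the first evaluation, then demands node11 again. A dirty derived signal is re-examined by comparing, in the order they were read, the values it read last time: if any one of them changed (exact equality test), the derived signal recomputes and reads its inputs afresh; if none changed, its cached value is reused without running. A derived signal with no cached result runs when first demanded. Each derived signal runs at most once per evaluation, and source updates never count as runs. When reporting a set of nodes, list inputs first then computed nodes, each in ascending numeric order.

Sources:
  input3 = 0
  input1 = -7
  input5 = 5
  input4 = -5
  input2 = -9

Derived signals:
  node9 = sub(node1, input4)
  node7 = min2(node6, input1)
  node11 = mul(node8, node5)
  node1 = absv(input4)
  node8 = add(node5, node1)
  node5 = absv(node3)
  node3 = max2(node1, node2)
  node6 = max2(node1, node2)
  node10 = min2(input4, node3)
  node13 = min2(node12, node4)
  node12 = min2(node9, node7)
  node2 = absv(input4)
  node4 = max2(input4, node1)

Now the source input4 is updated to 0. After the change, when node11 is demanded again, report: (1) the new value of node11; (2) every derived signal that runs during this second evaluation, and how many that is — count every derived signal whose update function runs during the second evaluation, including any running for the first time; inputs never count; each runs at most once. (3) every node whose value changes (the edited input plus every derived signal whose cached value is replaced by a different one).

Demanding node11 again yields 0.
6 derived signals run: node1, node2, node3, node5, node8, node11.
The nodes whose values change: input4, node1, node2, node3, node5, node8, node11.

First demand of the output computes:
  node1 = absv(-5) = 5
  node2 = absv(-5) = 5
  node3 = max2(5, 5) = 5
  node5 = absv(5) = 5
  node8 = add(5, 5) = 10
  node11 = mul(10, 5) = 50

After the edit, cleaning proceeds:
  node1: a read changed (input4 -5->0) — executes, giving 0.
  node2: a read changed (input4 -5->0) — executes, giving 0.
  node3: a read changed (node1 5->0; node2 5->0) — executes, giving 0.
  node5: a read changed (node3 5->0) — executes, giving 0.
  node8: a read changed (node5 5->0; node1 5->0) — executes, giving 0.
  node11: a read changed (node8 10->0; node5 5->0) — executes, giving 0.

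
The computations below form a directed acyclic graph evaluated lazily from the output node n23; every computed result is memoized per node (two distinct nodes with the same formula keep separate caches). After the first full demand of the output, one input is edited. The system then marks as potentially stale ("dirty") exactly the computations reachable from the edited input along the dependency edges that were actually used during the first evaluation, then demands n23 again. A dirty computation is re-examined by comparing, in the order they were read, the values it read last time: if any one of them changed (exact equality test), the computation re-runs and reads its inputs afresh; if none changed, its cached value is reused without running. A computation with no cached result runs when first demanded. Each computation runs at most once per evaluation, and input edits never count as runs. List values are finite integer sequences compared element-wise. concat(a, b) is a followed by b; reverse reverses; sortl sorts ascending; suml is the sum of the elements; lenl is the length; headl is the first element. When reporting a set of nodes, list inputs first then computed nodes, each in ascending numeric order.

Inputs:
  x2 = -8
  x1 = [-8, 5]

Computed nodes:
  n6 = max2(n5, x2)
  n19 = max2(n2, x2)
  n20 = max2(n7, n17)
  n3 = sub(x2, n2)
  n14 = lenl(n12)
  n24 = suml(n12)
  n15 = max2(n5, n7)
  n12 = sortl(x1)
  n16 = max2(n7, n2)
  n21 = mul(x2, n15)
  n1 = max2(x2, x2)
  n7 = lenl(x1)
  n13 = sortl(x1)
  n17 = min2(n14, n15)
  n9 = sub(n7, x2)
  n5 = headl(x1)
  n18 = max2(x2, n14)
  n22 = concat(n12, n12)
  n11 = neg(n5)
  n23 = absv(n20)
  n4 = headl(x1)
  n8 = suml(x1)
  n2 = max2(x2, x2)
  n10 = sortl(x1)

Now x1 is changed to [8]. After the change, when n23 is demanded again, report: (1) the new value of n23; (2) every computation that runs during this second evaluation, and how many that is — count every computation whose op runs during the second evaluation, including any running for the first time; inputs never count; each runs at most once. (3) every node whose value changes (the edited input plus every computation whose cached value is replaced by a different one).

Demanding n23 again yields 1.
8 computations run: n5, n7, n12, n14, n15, n17, n20, n23.
The nodes whose values change: x1, n5, n7, n12, n14, n15, n17, n20, n23.

First demand of the output computes:
  n5 = headl([-8, 5]) = -8
  n7 = lenl([-8, 5]) = 2
  n12 = sortl([-8, 5]) = [-8, 5]
  n14 = lenl([-8, 5]) = 2
  n15 = max2(-8, 2) = 2
  n17 = min2(2, 2) = 2
  n20 = max2(2, 2) = 2
  n23 = absv(2) = 2

After the edit, cleaning proceeds:
  n5: a read changed (x1 [-8, 5]->[8]) — executes, giving 8.
  n7: a read changed (x1 [-8, 5]->[8]) — executes, giving 1.
  n12: a read changed (x1 [-8, 5]->[8]) — executes, giving [8].
  n14: a read changed (n12 [-8, 5]->[8]) — executes, giving 1.
  n15: a read changed (n5 -8->8; n7 2->1) — executes, giving 8.
  n17: a read changed (n14 2->1; n15 2->8) — executes, giving 1.
  n20: a read changed (n7 2->1; n17 2->1) — executes, giving 1.
  n23: a read changed (n20 2->1) — executes, giving 1.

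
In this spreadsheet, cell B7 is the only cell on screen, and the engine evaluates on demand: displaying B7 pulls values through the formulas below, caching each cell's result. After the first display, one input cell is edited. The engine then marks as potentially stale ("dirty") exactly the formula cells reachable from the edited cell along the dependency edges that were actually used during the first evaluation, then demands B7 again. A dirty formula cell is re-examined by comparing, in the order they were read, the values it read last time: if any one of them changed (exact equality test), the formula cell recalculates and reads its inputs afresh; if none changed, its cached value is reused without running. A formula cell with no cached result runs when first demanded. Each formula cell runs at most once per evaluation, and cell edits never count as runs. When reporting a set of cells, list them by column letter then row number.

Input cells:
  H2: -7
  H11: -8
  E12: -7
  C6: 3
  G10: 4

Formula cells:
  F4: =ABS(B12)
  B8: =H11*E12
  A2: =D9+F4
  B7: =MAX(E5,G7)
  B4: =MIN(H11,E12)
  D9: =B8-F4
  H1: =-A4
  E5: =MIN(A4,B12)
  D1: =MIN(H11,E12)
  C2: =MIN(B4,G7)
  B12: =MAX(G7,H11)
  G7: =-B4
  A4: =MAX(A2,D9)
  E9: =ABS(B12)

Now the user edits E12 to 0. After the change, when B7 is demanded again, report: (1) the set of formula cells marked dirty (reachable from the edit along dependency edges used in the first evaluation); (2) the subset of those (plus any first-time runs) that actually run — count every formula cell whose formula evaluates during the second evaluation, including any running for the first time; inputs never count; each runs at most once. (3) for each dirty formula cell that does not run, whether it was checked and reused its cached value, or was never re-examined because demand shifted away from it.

Dirty set: A2, A4, B4, B7, B8, B12, D9, E5, F4, G7.
Run set: A2, A4, B4, B7, B8, D9, E5 (7 run).
Re-examined without running (cache reused): B12, F4, G7.
The important point: at G7 every value read last time is unchanged, so the dirty flag clears without a run.

Initial pass — values computed on the first demand:
  B4 = MIN(-8, -7) = -8
  B8 = -8 * -7 = 56
  G7 = -(-8) = 8
  B12 = MAX(8, -8) = 8
  F4 = ABS(8) = 8
  D9 = 56 - 8 = 48
  A2 = 48 + 8 = 56
  A4 = MAX(56, 48) = 56
  E5 = MIN(56, 8) = 8
  B7 = MAX(8, 8) = 8

Second demand — change propagation:
  B4: re-runs because E12 -7->0; new result -8 (unchanged).
  B8: re-runs because E12 -7->0; new result 0.
  G7: re-examined; everything it read last time is the same (B4 unchanged) — cache 8 kept, no run.
  B12: re-examined; everything it read last time is the same (G7 unchanged, H11 unchanged) — cache 8 kept, no run.
  F4: re-examined; everything it read last time is the same (B12 unchanged) — cache 8 kept, no run.
  D9: re-runs because B8 56->0; new result -8.
  A2: re-runs because D9 48->-8; new result 0.
  A4: re-runs because A2 56->0; D9 48->-8; new result 0.
  E5: re-runs because A4 56->0; new result 0.
  B7: re-runs because E5 8->0; new result 8 (unchanged).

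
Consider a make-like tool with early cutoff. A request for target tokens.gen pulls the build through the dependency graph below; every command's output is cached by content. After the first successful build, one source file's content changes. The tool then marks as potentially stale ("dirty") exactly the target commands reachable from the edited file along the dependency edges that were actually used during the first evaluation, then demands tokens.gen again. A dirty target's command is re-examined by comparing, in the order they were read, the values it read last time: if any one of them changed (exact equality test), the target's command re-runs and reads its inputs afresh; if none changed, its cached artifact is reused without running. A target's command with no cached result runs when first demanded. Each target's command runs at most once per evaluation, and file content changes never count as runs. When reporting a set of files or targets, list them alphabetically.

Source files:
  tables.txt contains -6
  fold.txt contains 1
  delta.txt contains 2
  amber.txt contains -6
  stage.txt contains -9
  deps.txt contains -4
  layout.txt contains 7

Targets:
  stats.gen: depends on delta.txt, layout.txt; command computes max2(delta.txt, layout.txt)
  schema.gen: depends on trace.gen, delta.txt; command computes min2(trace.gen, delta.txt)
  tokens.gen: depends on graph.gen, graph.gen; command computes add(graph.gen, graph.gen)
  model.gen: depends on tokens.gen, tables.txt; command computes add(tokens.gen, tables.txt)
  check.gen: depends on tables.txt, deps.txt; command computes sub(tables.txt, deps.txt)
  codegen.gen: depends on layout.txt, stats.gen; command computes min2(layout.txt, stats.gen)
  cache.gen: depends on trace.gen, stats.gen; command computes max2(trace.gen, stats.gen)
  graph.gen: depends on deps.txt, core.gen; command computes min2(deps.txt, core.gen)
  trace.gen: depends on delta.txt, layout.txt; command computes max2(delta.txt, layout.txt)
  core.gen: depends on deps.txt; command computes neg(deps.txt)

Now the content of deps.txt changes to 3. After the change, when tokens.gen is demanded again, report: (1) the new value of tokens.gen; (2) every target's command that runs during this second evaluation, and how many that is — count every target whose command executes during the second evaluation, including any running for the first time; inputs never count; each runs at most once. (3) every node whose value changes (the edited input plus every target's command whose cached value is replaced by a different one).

First demand of the output computes:
  core.gen = neg(-4) = 4
  graph.gen = min2(-4, 4) = -4
  tokens.gen = add(-4, -4) = -8

After the edit, cleaning proceeds:
  core.gen: a read changed (deps.txt -4->3) — executes, giving -3.
  graph.gen: a read changed (deps.txt -4->3; core.gen 4->-3) — executes, giving -3.
  tokens.gen: a read changed (graph.gen -4->-3; graph.gen -4->-3) — executes, giving -6.

Demanding tokens.gen again yields -6.
3 target commands run: core.gen, graph.gen, tokens.gen.
The nodes whose values change: core.gen, deps.txt, graph.gen, tokens.gen.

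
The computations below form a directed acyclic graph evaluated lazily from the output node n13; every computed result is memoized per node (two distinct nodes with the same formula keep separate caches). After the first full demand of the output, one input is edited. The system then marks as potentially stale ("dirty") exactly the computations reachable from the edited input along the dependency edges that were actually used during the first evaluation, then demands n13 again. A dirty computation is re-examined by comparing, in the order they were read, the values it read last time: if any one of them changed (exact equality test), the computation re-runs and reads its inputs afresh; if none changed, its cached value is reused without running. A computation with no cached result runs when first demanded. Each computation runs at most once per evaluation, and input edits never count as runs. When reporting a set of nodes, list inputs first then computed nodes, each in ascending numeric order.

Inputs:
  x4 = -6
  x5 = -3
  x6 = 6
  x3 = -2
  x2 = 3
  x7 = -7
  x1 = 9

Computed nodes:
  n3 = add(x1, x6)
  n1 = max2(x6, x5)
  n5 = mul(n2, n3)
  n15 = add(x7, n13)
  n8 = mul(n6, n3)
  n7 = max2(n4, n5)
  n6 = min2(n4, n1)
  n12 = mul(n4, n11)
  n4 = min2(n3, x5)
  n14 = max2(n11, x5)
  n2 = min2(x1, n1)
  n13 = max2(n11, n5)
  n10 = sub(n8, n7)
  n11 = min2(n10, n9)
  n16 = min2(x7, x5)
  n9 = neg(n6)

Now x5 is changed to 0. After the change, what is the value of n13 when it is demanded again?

Demanding n13 again yields 90.
Note where the cutoff bites: n2 is checked, finds nothing changed, and keeps its cache.

First demand of the output computes:
  n1 = max2(6, -3) = 6
  n2 = min2(9, 6) = 6
  n3 = add(9, 6) = 15
  n4 = min2(15, -3) = -3
  n5 = mul(6, 15) = 90
  n6 = min2(-3, 6) = -3
  n7 = max2(-3, 90) = 90
  n8 = mul(-3, 15) = -45
  n9 = neg(-3) = 3
  n10 = sub(-45, 90) = -135
  n11 = min2(-135, 3) = -135
  n13 = max2(-135, 90) = 90

After the edit, cleaning proceeds:
  n1: a read changed (x5 -3->0) — executes, giving 6 — identical to its old value.
  n2: dirty, but its reads are unchanged (x1 unchanged, n1 unchanged); cached 6 stands.
  n4: a read changed (x5 -3->0) — executes, giving 0.
  n5: dirty, but its reads are unchanged (n2 unchanged, n3 unchanged); cached 90 stands.
  n6: a read changed (n4 -3->0) — executes, giving 0.
  n7: a read changed (n4 -3->0) — executes, giving 90 — identical to its old value.
  n8: a read changed (n6 -3->0) — executes, giving 0.
  n9: a read changed (n6 -3->0) — executes, giving 0.
  n10: a read changed (n8 -45->0) — executes, giving -90.
  n11: a read changed (n10 -135->-90; n9 3->0) — executes, giving -90.
  n13: a read changed (n11 -135->-90) — executes, giving 90 — identical to its old value.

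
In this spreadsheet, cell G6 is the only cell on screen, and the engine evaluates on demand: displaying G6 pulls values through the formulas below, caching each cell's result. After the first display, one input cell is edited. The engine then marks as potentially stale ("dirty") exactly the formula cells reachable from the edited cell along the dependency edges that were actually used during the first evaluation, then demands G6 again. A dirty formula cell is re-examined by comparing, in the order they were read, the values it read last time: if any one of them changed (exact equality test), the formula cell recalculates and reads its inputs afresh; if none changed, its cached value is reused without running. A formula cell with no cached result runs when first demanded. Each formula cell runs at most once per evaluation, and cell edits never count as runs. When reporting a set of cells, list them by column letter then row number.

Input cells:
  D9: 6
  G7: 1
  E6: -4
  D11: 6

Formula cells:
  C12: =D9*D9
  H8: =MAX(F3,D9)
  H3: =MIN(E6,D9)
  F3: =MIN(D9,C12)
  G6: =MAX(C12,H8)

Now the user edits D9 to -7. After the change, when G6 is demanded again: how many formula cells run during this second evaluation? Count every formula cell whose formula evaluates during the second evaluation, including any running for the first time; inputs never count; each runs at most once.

Initial pass — values computed on the first demand:
  C12 = 6 * 6 = 36
  F3 = MIN(6, 36) = 6
  H8 = MAX(6, 6) = 6
  G6 = MAX(36, 6) = 36

Second demand — change propagation:
  C12: re-runs because D9 6->-7; D9 6->-7; new result 49.
  F3: re-runs because D9 6->-7; C12 36->49; new result -7.
  H8: re-runs because F3 6->-7; D9 6->-7; new result -7.
  G6: re-runs because C12 36->49; H8 6->-7; new result 49.

Run set: C12, F3, G6, H8 (4 run).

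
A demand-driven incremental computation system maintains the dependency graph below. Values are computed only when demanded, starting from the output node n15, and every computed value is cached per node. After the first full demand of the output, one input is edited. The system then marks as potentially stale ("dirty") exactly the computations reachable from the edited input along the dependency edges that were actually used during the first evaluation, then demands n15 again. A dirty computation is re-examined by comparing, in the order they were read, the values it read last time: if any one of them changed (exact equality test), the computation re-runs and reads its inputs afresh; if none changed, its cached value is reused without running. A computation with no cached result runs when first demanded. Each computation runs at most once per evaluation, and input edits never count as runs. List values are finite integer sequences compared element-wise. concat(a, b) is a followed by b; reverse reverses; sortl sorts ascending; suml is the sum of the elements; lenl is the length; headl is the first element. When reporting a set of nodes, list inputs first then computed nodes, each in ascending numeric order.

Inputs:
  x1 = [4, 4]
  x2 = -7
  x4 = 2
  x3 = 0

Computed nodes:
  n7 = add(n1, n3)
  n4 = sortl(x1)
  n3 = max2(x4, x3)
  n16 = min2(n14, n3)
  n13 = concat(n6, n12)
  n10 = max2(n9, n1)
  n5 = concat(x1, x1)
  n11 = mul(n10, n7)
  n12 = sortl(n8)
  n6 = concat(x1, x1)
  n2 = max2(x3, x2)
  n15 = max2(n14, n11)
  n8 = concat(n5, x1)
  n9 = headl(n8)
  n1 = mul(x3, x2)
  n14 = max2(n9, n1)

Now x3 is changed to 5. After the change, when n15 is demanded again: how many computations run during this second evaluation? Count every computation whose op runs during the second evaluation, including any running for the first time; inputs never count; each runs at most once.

Computations that run: n1, n3, n7, n10, n11, n14, n15 — 7 in total.

First evaluation (everything demanded from the output):
  n1 = mul(0, -7) = 0
  n3 = max2(2, 0) = 2
  n5 = concat([4, 4], [4, 4]) = [4, 4, 4, 4]
  n7 = add(0, 2) = 2
  n8 = concat([4, 4, 4, 4], [4, 4]) = [4, 4, 4, 4, 4, 4]
  n9 = headl([4, 4, 4, 4, 4, 4]) = 4
  n10 = max2(4, 0) = 4
  n11 = mul(4, 2) = 8
  n14 = max2(4, 0) = 4
  n15 = max2(4, 8) = 8

Propagation after the edit:
  n1: runs — x3 0->5; result -35.
  n3: runs — x3 0->5; result 5.
  n7: runs — n1 0->-35; n3 2->5; result -30.
  n10: runs — n1 0->-35; result 4 (same value as before).
  n11: runs — n7 2->-30; result -120.
  n14: runs — n1 0->-35; result 4 (same value as before).
  n15: runs — n11 8->-120; result 4.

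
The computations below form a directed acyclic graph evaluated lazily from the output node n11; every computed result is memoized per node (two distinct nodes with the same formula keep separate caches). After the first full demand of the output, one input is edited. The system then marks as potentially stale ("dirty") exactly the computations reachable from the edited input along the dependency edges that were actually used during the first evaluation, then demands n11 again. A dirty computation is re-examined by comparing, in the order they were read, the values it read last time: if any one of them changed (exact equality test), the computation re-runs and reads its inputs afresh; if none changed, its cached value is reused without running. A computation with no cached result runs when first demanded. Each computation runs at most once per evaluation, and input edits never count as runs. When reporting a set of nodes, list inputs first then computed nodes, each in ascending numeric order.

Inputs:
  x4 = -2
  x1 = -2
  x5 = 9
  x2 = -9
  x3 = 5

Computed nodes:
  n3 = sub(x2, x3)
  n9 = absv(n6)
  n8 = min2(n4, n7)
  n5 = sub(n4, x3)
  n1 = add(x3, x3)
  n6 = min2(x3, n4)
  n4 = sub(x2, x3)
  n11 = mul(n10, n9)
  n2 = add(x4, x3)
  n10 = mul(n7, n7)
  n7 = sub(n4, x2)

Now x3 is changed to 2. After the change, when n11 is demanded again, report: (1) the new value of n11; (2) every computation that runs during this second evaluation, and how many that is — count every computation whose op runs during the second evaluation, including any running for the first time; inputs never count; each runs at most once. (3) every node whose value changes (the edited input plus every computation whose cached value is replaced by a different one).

Demanding n11 again yields 44.
6 computations run: n4, n6, n7, n9, n10, n11.
The nodes whose values change: x3, n4, n6, n7, n9, n10, n11.

First demand of the output computes:
  n4 = sub(-9, 5) = -14
  n6 = min2(5, -14) = -14
  n7 = sub(-14, -9) = -5
  n9 = absv(-14) = 14
  n10 = mul(-5, -5) = 25
  n11 = mul(25, 14) = 350

After the edit, cleaning proceeds:
  n4: a read changed (x3 5->2) — executes, giving -11.
  n6: a read changed (x3 5->2; n4 -14->-11) — executes, giving -11.
  n7: a read changed (n4 -14->-11) — executes, giving -2.
  n9: a read changed (n6 -14->-11) — executes, giving 11.
  n10: a read changed (n7 -5->-2; n7 -5->-2) — executes, giving 4.
  n11: a read changed (n10 25->4; n9 14->11) — executes, giving 44.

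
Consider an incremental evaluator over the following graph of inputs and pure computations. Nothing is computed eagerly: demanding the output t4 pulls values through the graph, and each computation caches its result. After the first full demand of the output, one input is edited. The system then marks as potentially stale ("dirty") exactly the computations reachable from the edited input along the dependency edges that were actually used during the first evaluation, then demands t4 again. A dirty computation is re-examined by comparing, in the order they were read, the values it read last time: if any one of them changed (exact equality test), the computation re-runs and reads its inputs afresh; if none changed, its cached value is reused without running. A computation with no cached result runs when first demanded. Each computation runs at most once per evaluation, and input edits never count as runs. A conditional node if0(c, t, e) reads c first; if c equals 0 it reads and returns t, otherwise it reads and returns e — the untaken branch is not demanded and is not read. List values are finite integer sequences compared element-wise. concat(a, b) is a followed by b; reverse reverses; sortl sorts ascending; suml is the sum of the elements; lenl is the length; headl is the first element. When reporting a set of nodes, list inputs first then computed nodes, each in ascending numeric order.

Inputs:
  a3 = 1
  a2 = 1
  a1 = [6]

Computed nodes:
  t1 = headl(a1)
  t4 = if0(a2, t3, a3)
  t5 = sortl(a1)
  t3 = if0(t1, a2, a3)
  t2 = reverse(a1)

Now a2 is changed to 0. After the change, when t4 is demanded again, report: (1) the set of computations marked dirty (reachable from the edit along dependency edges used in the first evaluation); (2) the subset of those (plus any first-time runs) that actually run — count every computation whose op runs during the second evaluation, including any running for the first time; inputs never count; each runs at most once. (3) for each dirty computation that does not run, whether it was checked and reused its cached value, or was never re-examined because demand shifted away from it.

Dirty set: t4.
Run set: t1, t3, t4 (3 run).
All dirty computations ended up running.
The important point: the flipped condition pulls in fresh nodes; t1, t3 run for the first time.

Initial pass — values computed on the first demand:
  t4 = if0(a2=1 -> else branch a3) = 1

Second demand — change propagation:
  t1: newly demanded (no cache) — executes and yields 6.
  t3: newly demanded (no cache) — executes and yields 1.
  t4: re-runs because a2 1->0; new result 1 (unchanged).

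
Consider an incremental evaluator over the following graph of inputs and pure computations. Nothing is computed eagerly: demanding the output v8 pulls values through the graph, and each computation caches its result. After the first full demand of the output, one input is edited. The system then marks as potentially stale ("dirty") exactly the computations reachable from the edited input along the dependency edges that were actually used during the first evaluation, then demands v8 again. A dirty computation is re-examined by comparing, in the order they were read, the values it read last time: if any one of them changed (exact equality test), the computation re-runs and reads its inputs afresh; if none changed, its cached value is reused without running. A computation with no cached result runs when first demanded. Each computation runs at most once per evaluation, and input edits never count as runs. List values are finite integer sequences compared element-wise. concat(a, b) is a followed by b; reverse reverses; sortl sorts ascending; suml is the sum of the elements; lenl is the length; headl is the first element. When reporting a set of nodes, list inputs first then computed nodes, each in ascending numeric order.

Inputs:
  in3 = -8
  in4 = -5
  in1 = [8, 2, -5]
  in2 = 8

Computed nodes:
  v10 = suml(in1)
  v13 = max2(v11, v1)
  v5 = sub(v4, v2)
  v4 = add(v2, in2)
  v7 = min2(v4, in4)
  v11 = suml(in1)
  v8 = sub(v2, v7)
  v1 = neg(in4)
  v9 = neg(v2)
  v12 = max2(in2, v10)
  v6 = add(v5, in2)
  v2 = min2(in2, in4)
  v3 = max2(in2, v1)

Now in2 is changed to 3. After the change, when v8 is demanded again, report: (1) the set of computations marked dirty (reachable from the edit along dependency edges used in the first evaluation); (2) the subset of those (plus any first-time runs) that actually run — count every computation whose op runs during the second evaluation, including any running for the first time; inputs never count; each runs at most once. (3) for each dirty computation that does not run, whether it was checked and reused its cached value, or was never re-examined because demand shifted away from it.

Initial pass — values computed on the first demand:
  v2 = min2(8, -5) = -5
  v4 = add(-5, 8) = 3
  v7 = min2(3, -5) = -5
  v8 = sub(-5, -5) = 0

Second demand — change propagation:
  v2: re-runs because in2 8->3; new result -5 (unchanged).
  v4: re-runs because in2 8->3; new result -2.
  v7: re-runs because v4 3->-2; new result -5 (unchanged).
  v8: re-examined; everything it read last time is the same (v2 unchanged, v7 unchanged) — cache 0 kept, no run.

The important point: at v8 every value read last time is unchanged, so the dirty flag clears without a run.

Dirty set: v2, v4, v7, v8.
Run set: v2, v4, v7 (3 run).
Re-examined without running (cache reused): v8.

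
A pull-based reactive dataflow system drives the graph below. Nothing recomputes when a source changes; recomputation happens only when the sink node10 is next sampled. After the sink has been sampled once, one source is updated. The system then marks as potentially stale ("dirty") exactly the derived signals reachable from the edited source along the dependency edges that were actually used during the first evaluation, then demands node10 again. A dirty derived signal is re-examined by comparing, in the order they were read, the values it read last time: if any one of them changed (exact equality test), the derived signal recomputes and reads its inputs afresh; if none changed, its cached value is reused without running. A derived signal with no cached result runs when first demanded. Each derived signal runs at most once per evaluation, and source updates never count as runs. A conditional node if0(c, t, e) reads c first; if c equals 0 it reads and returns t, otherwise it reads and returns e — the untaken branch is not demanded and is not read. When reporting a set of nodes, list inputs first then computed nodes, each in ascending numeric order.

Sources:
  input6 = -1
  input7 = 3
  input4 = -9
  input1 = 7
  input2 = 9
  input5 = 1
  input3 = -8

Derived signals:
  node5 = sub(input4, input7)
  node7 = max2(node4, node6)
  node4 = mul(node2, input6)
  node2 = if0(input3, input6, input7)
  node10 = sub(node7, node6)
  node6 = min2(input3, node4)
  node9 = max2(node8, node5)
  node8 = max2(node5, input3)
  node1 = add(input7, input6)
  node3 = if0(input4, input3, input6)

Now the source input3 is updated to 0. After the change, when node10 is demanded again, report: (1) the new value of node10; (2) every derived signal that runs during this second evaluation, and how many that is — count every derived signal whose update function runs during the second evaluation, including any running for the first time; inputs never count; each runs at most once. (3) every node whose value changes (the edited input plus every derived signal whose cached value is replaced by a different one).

First evaluation (everything demanded from the output):
  node2 = if0(input3=-8 -> else branch input7) = 3
  node4 = mul(3, -1) = -3
  node6 = min2(-8, -3) = -8
  node7 = max2(-3, -8) = -3
  node10 = sub(-3, -8) = 5

Propagation after the edit:
  node2: runs — input3 -8->0; result -1.
  node4: runs — node2 3->-1; result 1.
  node6: runs — input3 -8->0; node4 -3->1; result 0.
  node7: runs — node4 -3->1; node6 -8->0; result 1.
  node10: runs — node7 -3->1; node6 -8->0; result 1.

New value of node10: 1.
Derived signals that run: node2, node4, node6, node7, node10 — 5 in total.
Values that change: input3, node2, node4, node6, node7, node10.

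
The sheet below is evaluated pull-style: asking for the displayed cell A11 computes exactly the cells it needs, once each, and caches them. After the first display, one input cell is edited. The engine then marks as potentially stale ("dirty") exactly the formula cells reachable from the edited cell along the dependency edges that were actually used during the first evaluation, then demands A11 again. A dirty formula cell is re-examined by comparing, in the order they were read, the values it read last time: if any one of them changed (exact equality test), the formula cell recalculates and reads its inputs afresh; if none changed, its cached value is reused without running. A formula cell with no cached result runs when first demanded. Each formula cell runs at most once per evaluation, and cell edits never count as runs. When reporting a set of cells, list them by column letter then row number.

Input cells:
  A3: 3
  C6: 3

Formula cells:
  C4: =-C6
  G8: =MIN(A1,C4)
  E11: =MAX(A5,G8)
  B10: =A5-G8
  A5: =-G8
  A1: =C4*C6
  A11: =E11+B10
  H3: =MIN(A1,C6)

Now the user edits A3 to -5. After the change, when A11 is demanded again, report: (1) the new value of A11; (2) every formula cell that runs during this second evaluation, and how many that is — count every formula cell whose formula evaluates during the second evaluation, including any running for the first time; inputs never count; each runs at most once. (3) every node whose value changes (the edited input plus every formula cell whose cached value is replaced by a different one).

First demand of the output computes:
  C4 = -(3) = -3
  A1 = -3 * 3 = -9
  G8 = MIN(-9, -3) = -9
  A5 = -(-9) = 9
  B10 = 9 - -9 = 18
  E11 = MAX(9, -9) = 9
  A11 = 9 + 18 = 27

After the edit, cleaning proceeds:
  no node depends on A3 at all; the second demand re-runs nothing.

Note the shortcut — nothing in the graph depends on A3 at all, so no recomputation happens.

Demanding A11 again yields 27.
0 formula cells run: none.
The nodes whose values change: A3.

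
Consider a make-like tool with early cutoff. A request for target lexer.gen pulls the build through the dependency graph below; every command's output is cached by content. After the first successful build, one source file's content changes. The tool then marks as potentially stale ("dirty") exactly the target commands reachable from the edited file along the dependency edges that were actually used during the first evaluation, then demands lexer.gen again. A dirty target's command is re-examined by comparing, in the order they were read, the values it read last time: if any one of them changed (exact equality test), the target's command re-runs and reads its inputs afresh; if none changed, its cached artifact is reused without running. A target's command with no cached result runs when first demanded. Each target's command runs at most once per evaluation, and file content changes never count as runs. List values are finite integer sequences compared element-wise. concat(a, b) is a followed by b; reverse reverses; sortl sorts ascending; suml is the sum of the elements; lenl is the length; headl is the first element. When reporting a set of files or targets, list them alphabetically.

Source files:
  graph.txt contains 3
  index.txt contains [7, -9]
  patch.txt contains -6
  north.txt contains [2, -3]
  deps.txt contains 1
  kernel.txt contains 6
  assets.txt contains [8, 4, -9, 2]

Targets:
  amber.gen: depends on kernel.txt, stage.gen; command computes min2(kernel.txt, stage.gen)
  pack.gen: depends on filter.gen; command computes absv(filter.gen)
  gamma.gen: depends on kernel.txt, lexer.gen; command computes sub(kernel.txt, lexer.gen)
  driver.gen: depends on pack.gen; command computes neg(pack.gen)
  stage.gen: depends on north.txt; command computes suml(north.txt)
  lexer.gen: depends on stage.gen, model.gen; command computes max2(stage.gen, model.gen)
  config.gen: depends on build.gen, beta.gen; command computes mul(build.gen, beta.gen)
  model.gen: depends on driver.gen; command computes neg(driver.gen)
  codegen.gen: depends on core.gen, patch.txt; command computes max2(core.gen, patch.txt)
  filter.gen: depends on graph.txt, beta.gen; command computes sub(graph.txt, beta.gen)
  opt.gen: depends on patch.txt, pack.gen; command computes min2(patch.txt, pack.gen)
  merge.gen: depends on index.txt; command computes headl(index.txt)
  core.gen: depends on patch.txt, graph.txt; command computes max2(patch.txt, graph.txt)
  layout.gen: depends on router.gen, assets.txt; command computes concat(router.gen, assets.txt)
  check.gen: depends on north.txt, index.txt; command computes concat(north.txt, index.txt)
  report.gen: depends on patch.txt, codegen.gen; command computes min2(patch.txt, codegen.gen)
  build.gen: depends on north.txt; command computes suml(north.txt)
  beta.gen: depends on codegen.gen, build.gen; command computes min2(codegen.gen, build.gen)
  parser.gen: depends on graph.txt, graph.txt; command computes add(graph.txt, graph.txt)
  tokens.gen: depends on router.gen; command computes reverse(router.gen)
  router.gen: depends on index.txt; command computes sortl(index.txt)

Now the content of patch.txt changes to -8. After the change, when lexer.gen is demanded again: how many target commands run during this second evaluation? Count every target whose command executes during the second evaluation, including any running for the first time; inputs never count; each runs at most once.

2 target commands run: codegen.gen, core.gen.
Note where the cutoff bites: beta.gen is checked, finds nothing changed, and keeps its cache.

First demand of the output computes:
  build.gen = suml([2, -3]) = -1
  core.gen = max2(-6, 3) = 3
  codegen.gen = max2(3, -6) = 3
  beta.gen = min2(3, -1) = -1
  filter.gen = sub(3, -1) = 4
  pack.gen = absv(4) = 4
  driver.gen = neg(4) = -4
  model.gen = neg(-4) = 4
  stage.gen = suml([2, -3]) = -1
  lexer.gen = max2(-1, 4) = 4

After the edit, cleaning proceeds:
  core.gen: a read changed (patch.txt -6->-8) — executes, giving 3 — identical to its old value.
  codegen.gen: a read changed (patch.txt -6->-8) — executes, giving 3 — identical to its old value.
  beta.gen: dirty, but its reads are unchanged (codegen.gen unchanged, build.gen unchanged); cached -1 stands.
  filter.gen: dirty, but its reads are unchanged (graph.txt unchanged, beta.gen unchanged); cached 4 stands.
  pack.gen: dirty, but its reads are unchanged (filter.gen unchanged); cached 4 stands.
  driver.gen: dirty, but its reads are unchanged (pack.gen unchanged); cached -4 stands.
  model.gen: dirty, but its reads are unchanged (driver.gen unchanged); cached 4 stands.
  lexer.gen: dirty, but its reads are unchanged (stage.gen unchanged, model.gen unchanged); cached 4 stands.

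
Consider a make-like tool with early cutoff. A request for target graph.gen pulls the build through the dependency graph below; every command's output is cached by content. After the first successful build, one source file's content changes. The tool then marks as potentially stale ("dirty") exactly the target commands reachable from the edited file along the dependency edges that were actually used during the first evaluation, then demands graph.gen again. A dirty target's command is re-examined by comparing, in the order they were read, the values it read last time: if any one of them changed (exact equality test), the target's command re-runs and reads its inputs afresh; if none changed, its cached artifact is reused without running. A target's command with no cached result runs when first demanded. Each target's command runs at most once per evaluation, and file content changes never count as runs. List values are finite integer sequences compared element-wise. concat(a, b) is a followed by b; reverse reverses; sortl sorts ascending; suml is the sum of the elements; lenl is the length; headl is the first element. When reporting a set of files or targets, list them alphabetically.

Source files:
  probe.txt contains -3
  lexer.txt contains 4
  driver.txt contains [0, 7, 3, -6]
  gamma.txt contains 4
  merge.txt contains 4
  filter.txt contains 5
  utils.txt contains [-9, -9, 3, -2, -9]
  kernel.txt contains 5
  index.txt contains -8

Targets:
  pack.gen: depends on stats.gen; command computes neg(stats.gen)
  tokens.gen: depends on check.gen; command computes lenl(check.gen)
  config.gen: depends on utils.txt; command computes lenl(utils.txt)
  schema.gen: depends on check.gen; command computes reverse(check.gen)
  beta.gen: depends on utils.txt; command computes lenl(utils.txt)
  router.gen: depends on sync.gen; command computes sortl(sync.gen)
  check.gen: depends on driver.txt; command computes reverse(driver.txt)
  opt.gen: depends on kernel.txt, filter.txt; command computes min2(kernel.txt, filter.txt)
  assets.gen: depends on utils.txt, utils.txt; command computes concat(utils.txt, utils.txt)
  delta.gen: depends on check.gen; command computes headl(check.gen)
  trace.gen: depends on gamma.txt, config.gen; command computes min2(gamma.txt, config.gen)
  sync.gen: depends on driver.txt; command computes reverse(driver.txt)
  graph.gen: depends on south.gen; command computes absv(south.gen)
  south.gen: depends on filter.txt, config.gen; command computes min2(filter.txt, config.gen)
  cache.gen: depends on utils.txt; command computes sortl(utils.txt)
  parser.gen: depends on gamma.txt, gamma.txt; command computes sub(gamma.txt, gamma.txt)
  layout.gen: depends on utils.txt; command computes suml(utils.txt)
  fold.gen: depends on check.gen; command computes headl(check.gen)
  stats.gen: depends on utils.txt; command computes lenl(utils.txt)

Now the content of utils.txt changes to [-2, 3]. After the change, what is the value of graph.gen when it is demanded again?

Demanding graph.gen again yields 2.

First demand of the output computes:
  config.gen = lenl([-9, -9, 3, -2, -9]) = 5
  south.gen = min2(5, 5) = 5
  graph.gen = absv(5) = 5

After the edit, cleaning proceeds:
  config.gen: a read changed (utils.txt [-9, -9, 3, -2, -9]->[-2, 3]) — executes, giving 2.
  south.gen: a read changed (config.gen 5->2) — executes, giving 2.
  graph.gen: a read changed (south.gen 5->2) — executes, giving 2.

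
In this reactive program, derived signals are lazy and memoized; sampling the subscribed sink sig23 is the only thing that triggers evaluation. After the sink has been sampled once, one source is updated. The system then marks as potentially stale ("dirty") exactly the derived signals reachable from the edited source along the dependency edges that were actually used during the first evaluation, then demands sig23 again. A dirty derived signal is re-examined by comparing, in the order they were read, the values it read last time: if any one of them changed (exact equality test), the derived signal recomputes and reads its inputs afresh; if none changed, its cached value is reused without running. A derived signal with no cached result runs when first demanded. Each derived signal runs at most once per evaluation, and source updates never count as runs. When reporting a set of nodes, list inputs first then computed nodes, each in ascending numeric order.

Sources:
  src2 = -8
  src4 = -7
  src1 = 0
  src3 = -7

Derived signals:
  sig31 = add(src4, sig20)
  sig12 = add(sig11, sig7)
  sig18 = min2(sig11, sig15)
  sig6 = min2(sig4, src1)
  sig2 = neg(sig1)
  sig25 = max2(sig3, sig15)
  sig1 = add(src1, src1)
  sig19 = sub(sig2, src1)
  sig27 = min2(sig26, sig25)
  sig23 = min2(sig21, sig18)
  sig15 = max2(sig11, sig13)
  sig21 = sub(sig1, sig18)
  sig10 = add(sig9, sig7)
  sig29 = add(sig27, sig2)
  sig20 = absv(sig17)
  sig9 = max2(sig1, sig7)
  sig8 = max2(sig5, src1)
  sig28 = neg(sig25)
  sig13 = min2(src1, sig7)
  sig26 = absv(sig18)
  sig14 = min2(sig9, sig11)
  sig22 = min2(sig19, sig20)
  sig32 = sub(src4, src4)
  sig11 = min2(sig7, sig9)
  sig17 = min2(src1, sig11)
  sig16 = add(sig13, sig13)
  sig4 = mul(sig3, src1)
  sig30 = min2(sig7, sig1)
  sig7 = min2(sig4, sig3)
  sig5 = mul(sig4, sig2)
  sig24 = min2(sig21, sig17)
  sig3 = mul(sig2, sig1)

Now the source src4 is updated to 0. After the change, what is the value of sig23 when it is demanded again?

Demanding sig23 again yields 0.
Note the shortcut — src4 feeds only undemanded nodes, so no recomputation happens.

First demand of the output computes:
  sig1 = add(0, 0) = 0
  sig2 = neg(0) = 0
  sig3 = mul(0, 0) = 0
  sig4 = mul(0, 0) = 0
  sig7 = min2(0, 0) = 0
  sig9 = max2(0, 0) = 0
  sig11 = min2(0, 0) = 0
  sig13 = min2(0, 0) = 0
  sig15 = max2(0, 0) = 0
  sig18 = min2(0, 0) = 0
  sig21 = sub(0, 0) = 0
  sig23 = min2(0, 0) = 0

After the edit, cleaning proceeds:
  src4 only reaches undemanded nodes; the second demand re-runs nothing.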